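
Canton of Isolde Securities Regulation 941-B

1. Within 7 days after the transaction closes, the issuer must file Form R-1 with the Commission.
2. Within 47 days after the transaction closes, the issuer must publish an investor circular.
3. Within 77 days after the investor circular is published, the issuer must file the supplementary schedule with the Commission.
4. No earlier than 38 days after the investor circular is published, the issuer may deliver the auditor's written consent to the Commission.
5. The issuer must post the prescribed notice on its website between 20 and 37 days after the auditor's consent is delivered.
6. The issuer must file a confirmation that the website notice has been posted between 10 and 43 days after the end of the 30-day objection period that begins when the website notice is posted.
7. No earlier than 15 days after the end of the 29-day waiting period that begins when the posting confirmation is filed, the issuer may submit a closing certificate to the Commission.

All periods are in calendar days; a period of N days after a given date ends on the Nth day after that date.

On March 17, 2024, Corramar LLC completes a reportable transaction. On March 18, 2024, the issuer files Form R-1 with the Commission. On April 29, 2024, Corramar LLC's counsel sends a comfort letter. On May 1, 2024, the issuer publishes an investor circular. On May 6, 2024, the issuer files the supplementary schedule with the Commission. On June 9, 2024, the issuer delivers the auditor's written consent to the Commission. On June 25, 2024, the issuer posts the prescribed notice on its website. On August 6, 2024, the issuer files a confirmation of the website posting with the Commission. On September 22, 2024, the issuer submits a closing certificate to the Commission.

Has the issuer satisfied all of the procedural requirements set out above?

(1) due by March 17, 2024 + 7 days = March 24, 2024; completed March 18, 2024, before the deadline.
(2) due by March 17, 2024 + 47 days = May 3, 2024; completed May 1, 2024, before the deadline.
(3) due by May 1, 2024 + 77 days = July 17, 2024; completed May 6, 2024, before the deadline.
(4) permitted from May 1, 2024 + 38 days = June 8, 2024 onward; done June 9, 2024 — permitted.
(5) the permitted window runs from June 9, 2024 + 20 = June 29, 2024 to June 9, 2024 + 37 = July 16, 2024; done June 25, 2024 — 4 days before the window opened.

No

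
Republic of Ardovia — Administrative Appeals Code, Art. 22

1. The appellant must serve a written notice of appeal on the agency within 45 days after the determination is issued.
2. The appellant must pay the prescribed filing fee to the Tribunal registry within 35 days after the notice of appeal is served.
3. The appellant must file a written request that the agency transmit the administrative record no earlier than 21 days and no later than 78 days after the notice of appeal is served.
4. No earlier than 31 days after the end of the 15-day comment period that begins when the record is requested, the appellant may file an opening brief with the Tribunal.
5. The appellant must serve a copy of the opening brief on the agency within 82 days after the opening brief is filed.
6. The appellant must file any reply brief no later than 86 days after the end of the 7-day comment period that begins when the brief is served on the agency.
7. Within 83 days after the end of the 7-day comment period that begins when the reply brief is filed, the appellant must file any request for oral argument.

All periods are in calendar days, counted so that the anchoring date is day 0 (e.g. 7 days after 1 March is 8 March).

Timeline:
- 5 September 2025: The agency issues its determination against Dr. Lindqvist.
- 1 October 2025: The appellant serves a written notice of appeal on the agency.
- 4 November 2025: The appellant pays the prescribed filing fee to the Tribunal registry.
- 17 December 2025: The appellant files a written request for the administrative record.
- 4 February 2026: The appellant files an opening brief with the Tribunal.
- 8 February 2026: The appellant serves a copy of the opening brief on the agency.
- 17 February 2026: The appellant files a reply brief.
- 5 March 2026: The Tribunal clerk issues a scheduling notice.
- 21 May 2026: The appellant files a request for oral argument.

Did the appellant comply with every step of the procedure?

Step 1 — counting 45 days from 5 September 2025 (when the determination is issued) gives a deadline of 20 October 2025; 1 October 2025 is within that limit.
Step 2 — counting 35 days from 1 October 2025 (when the notice of appeal is served) gives a deadline of 5 November 2025; done 4 November 2025 — timely.
Step 3 — 21 and 78 days from 1 October 2025 (when the notice of appeal is served) are 22 October 2025 and 18 December 2025 respectively; done 17 December 2025, which is between those dates.
Step 4 — must wait 31 days from 1 January 2026 (end of the 15-day comment period, which began when the record is requested on 17 December 2025), so not before 1 February 2026; 4 February 2026 is on or after that date.
Step 5 — counting 82 days from 4 February 2026 (when the opening brief is filed) gives a deadline of 27 April 2026; 8 February 2026 is within that limit.
Step 6 — counting 86 days from 15 February 2026 (end of the 7-day comment period, which began when the brief is served on the agency on 8 February 2026) gives a deadline of 12 May 2026; completed 17 February 2026, before the deadline.
Step 7 — counting 83 days from 24 February 2026 (end of the 7-day comment period, which began when the reply brief is filed on 17 February 2026) gives a deadline of 18 May 2026; 21 May 2026 misses that deadline by 3 days.

No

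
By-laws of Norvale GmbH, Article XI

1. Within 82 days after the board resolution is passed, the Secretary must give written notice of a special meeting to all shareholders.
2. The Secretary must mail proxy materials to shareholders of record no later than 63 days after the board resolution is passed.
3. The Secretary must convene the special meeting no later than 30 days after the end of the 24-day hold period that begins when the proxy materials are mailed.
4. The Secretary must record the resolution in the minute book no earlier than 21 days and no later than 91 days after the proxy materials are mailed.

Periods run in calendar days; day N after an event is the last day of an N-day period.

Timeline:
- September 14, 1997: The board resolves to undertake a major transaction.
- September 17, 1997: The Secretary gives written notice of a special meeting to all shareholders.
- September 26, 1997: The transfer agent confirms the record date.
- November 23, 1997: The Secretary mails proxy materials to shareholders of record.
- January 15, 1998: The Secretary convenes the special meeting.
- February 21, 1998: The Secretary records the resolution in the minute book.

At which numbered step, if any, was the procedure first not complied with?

(1) due by September 14, 1997 + 82 days = December 5, 1997; September 17, 1997 is within that limit.
(2) due by September 14, 1997 + 63 days = November 16, 1997; done November 23, 1997 — 7 days late.
The analysis stops there.

Step 2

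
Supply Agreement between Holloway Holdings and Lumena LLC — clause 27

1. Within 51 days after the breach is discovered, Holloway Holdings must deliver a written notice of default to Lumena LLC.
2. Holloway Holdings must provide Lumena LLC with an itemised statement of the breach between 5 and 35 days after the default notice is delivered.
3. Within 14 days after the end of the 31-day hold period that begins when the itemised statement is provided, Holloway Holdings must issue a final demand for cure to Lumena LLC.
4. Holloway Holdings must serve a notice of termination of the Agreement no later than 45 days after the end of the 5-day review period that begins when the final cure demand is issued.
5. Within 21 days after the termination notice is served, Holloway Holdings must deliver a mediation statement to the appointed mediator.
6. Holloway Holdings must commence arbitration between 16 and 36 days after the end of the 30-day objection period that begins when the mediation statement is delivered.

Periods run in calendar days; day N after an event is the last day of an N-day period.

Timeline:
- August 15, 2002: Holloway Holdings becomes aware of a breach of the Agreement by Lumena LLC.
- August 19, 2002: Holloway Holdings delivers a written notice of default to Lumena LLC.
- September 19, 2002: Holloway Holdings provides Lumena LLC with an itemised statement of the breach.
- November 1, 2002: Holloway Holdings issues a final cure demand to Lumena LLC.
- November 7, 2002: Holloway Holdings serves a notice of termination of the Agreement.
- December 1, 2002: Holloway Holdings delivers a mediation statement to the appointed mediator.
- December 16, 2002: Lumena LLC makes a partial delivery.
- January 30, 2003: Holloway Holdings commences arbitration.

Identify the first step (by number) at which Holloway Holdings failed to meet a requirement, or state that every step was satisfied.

Step 1: 51 days after August 15, 2002 (when the breach is discovered) is October 5, 2002; completed August 19, 2002, before the deadline.
Step 2: the window is 5–35 days after August 19, 2002 (when the default notice is delivered), so August 24, 2002 through September 23, 2002; done September 19, 2002, which is between those dates.
Step 3: 14 days after October 20, 2002 (end of the 31-day hold period, which began when the itemised statement is provided on September 19, 2002) is November 3, 2002; November 1, 2002 is within that limit.
Step 4: 45 days after November 6, 2002 (end of the 5-day review period, which began when the final cure demand is issued on November 1, 2002) is December 21, 2002; November 7, 2002 is within that limit.
Step 5: 21 days after November 7, 2002 (when the termination notice is served) is November 28, 2002; not done until December 1, 2002, 3 days after the deadline.

Step 5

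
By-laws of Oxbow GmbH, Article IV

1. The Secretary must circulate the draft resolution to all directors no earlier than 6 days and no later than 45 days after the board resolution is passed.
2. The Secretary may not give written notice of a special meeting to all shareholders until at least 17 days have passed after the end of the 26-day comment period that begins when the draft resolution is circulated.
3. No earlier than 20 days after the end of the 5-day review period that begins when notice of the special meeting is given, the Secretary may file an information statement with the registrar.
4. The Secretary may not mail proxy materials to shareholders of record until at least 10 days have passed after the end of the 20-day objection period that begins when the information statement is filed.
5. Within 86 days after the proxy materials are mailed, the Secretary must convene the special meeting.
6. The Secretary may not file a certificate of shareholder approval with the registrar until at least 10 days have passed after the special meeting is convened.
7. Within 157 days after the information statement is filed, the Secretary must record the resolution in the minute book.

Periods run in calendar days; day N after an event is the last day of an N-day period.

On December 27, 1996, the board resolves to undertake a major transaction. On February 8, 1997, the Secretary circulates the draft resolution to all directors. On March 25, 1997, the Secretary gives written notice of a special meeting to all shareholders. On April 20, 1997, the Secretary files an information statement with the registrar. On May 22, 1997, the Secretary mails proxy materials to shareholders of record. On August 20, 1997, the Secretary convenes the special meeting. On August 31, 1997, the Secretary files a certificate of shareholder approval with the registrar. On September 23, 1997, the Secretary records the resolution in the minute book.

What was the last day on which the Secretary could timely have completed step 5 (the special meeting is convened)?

Step 5 runs from May 22, 1997, when the proxy materials are mailed. 86 days after May 22, 1997 is August 16, 1997.

August 16, 1997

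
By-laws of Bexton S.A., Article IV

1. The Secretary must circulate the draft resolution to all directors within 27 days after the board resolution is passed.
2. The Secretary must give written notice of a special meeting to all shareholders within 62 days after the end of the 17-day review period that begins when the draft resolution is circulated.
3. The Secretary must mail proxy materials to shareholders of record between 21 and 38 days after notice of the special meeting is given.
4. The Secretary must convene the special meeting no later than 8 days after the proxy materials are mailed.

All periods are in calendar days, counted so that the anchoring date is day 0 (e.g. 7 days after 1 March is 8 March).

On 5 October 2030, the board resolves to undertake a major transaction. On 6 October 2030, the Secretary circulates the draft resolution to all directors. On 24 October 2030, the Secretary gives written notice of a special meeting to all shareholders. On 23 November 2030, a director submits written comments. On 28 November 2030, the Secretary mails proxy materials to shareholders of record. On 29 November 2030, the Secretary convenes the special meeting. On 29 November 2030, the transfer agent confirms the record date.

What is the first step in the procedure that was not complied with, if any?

(1) due by 5 October 2030 + 27 days = 1 November 2030; 6 October 2030 is within that limit.
(2) due by 23 October 2030 + 62 days = 24 December 2030; completed 24 October 2030, before the deadline.
(3) the permitted window runs from 24 October 2030 + 21 = 14 November 2030 to 24 October 2030 + 38 = 1 December 2030; done 28 November 2030, which is between those dates.
(4) due by 28 November 2030 + 8 days = 6 December 2030; done 29 November 2030 — timely.

None — every step was satisfied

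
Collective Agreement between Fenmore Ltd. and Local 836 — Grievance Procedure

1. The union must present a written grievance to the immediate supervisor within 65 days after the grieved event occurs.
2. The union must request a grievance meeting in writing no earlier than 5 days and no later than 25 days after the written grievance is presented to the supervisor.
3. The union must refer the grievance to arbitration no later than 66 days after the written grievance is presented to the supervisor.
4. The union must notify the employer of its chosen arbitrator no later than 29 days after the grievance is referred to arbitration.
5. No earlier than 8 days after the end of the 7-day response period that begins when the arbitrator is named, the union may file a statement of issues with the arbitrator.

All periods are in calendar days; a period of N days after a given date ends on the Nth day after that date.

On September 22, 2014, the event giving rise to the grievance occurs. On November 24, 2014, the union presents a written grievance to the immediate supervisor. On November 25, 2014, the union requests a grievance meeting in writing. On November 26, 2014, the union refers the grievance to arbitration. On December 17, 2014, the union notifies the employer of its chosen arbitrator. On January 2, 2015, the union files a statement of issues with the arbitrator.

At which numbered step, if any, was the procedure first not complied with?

Step 1: 65 days after September 22, 2014 (when the grieved event occurs) is November 26, 2014; November 24, 2014 is within that limit.
Step 2: the window is 5–25 days after November 24, 2014 (when the written grievance is presented to the supervisor), so November 29, 2014 through December 19, 2014; done November 25, 2014 — 4 days before the window opened.

Step 2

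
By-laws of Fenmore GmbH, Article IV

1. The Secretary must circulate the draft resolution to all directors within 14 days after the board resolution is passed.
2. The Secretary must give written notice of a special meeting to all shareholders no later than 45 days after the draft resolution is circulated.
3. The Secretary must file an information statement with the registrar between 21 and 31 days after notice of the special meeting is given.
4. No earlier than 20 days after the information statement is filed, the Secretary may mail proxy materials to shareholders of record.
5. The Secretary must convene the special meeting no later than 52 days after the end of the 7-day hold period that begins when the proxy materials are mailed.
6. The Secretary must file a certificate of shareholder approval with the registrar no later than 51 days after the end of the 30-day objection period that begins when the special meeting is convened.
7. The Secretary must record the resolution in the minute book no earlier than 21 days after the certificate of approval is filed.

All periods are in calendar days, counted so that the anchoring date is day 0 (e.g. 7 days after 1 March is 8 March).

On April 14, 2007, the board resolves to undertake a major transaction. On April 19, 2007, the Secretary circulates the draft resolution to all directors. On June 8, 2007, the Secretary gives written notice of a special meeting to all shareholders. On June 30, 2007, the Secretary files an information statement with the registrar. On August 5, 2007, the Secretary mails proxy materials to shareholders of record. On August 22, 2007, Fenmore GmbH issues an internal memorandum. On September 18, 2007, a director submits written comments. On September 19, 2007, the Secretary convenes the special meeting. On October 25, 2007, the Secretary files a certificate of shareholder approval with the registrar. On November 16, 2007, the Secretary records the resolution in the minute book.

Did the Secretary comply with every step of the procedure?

No

Step 1: 14 days after April 14, 2007 (when the board resolution is passed) is April 28, 2007; completed April 19, 2007, before the deadline.
Step 2: 45 days after April 19, 2007 (when the draft resolution is circulated) is June 3, 2007; June 8, 2007 misses that deadline by 5 days.
The analysis stops there.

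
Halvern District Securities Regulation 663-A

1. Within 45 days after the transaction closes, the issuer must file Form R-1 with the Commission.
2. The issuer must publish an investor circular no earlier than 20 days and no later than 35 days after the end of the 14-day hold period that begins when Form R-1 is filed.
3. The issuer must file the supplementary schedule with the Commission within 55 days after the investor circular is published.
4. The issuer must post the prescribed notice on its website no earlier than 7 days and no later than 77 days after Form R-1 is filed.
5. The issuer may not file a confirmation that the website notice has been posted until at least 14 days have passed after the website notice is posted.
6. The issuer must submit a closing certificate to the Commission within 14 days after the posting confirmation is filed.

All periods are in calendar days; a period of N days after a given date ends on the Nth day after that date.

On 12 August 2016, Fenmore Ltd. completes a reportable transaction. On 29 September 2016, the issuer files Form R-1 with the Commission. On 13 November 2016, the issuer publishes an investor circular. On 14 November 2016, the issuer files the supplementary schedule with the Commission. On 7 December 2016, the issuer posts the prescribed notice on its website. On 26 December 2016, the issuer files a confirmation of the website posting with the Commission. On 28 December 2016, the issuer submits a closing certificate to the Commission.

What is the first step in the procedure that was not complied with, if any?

Step 1 — counting 45 days from 12 August 2016 (when the transaction closes) gives a deadline of 26 September 2016; not done until 29 September 2016, 3 days after the deadline.
The analysis stops there.

Step 1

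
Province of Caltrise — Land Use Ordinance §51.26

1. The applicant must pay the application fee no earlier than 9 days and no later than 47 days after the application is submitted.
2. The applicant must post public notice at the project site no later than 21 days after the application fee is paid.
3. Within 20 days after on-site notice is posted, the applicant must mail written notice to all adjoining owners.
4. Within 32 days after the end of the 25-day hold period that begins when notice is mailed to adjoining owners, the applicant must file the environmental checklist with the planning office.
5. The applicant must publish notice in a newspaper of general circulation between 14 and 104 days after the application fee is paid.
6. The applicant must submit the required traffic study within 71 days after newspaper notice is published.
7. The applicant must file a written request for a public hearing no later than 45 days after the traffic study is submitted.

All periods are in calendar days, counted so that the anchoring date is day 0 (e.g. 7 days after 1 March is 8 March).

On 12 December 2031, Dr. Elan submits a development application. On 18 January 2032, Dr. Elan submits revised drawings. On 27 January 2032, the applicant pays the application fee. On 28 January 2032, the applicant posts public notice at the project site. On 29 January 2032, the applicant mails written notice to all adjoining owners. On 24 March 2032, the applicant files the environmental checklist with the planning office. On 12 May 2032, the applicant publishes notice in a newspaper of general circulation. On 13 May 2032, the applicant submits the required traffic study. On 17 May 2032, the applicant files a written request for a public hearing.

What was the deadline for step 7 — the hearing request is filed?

Step 7 runs from 13 May 2032, when the traffic study is submitted. 45 days after 13 May 2032 is 27 June 2032.

27 June 2032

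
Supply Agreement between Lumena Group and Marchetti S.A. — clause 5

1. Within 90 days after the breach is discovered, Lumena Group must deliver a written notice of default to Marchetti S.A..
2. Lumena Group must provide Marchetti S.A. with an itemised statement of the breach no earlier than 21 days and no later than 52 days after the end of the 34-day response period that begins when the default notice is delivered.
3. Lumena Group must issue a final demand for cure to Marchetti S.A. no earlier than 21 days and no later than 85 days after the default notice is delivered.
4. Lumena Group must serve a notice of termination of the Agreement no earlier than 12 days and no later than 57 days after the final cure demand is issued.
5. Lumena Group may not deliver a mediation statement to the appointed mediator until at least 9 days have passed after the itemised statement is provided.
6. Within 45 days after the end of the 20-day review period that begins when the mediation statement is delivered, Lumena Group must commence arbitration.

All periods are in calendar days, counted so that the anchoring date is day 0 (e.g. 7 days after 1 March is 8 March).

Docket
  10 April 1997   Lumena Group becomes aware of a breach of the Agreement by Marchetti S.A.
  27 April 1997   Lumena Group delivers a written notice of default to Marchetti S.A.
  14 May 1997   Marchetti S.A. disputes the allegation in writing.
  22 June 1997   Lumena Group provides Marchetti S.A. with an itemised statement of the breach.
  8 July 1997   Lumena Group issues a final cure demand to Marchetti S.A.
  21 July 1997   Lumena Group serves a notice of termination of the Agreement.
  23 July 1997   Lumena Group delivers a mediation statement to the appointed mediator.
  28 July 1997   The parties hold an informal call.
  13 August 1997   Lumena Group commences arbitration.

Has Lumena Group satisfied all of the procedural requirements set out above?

Step 1 — counting 90 days from 10 April 1997 (when the breach is discovered) gives a deadline of 9 July 1997; done 27 April 1997 — timely.
Step 2 — 21 and 52 days from 31 May 1997 (end of the 34-day response period, which began when the default notice is delivered on 27 April 1997) are 21 June 1997 and 22 July 1997 respectively; done 22 June 1997, which is between those dates.
Step 3 — 21 and 85 days from 27 April 1997 (when the default notice is delivered) are 18 May 1997 and 21 July 1997 respectively; 8 July 1997 falls inside that range.
Step 4 — 12 and 57 days from 8 July 1997 (when the final cure demand is issued) are 20 July 1997 and 3 September 1997 respectively; done 21 July 1997, which is between those dates.
Step 5 — must wait 9 days from 22 June 1997 (when the itemised statement is provided), so not before 1 July 1997; done 23 July 1997, after the minimum wait.
Step 6 — counting 45 days from 12 August 1997 (end of the 20-day review period, which began when the mediation statement is delivered on 23 July 1997) gives a deadline of 26 September 1997; done 13 August 1997 — timely.

Yes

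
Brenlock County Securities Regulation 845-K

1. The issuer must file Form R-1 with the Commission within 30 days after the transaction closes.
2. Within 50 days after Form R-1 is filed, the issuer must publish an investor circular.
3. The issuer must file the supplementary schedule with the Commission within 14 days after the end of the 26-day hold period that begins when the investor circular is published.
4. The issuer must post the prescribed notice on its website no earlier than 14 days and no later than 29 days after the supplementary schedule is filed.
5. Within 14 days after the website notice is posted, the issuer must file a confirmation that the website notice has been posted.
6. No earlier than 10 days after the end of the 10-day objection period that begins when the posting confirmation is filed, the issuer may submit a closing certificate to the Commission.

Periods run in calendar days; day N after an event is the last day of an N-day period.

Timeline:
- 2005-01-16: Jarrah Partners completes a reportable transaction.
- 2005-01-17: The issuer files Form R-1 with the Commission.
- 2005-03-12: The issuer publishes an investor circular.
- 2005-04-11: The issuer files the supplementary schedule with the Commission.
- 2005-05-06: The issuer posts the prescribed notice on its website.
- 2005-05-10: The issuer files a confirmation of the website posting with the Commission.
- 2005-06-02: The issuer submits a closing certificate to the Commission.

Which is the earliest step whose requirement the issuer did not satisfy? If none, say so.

Step 2

Step 1 — counting 30 days from 2005-01-16 (when the transaction closes) gives a deadline of 2005-02-15; 2005-01-17 is within that limit.
Step 2 — counting 50 days from 2005-01-17 (when Form R-1 is filed) gives a deadline of 2005-03-08; not done until 2005-03-12, 4 days after the deadline.
That is the first point of non-compliance.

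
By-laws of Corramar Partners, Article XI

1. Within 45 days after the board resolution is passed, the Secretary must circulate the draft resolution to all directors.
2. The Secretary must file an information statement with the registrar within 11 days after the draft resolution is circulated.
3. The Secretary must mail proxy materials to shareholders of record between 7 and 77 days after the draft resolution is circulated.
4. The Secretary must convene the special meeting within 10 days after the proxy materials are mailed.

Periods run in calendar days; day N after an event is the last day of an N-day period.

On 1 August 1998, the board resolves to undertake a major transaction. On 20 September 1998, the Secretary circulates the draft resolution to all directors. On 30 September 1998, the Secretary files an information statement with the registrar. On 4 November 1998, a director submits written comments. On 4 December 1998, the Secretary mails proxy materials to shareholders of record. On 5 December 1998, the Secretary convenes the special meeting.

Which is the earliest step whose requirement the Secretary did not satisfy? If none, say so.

Step 1

(1) due by 1 August 1998 + 45 days = 15 September 1998; 20 September 1998 misses that deadline by 5 days.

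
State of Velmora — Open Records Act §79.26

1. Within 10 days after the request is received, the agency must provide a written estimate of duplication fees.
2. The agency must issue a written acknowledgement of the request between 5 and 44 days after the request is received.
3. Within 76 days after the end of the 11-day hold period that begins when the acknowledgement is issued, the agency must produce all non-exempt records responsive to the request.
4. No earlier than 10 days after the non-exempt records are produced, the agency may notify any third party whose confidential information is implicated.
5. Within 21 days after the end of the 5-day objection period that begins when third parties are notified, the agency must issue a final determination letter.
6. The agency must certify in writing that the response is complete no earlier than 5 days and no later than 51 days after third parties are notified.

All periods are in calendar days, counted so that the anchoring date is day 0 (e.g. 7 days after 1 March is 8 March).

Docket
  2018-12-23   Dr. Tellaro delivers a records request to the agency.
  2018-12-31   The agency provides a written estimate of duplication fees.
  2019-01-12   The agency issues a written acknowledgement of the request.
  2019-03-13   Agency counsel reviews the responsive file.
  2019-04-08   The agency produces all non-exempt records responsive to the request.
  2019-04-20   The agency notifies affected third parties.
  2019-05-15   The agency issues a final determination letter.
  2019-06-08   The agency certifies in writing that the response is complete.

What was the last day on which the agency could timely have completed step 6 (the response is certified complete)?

Step 6 runs from 2019-04-20, when third parties are notified. The window is 5–51 days after 2019-04-20; it closes on 2019-06-10.

2019-06-10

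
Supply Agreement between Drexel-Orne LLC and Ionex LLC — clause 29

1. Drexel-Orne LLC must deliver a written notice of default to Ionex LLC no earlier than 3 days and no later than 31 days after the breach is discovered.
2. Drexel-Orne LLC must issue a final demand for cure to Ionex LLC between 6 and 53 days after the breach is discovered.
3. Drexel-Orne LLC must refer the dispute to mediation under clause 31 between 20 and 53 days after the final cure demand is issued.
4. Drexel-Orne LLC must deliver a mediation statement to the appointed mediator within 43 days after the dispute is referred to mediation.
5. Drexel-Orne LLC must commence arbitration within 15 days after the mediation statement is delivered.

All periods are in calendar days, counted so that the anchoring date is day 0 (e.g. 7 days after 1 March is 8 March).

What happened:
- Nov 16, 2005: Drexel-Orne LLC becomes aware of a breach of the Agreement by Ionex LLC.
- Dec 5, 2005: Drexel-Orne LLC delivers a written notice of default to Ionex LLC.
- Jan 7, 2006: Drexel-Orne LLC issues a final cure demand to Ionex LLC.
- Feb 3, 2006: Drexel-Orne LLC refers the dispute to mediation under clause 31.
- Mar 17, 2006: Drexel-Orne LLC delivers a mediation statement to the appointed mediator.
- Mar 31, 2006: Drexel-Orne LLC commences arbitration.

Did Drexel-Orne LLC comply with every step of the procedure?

Step 1: the window is 3–31 days after Nov 16, 2005 (when the breach is discovered), so Nov 19, 2005 through Dec 17, 2005; Dec 5, 2005 falls inside that range.
Step 2: the window is 6–53 days after Nov 16, 2005 (when the breach is discovered), so Nov 22, 2005 through Jan 8, 2006; done Jan 7, 2006, which is between those dates.
Step 3: the window is 20–53 days after Jan 7, 2006 (when the final cure demand is issued), so Jan 27, 2006 through Mar 1, 2006; done Feb 3, 2006, which is between those dates.
Step 4: 43 days after Feb 3, 2006 (when the dispute is referred to mediation) is Mar 18, 2006; completed Mar 17, 2006, before the deadline.
Step 5: 15 days after Mar 17, 2006 (when the mediation statement is delivered) is Apr 1, 2006; completed Mar 31, 2006, before the deadline.

Yes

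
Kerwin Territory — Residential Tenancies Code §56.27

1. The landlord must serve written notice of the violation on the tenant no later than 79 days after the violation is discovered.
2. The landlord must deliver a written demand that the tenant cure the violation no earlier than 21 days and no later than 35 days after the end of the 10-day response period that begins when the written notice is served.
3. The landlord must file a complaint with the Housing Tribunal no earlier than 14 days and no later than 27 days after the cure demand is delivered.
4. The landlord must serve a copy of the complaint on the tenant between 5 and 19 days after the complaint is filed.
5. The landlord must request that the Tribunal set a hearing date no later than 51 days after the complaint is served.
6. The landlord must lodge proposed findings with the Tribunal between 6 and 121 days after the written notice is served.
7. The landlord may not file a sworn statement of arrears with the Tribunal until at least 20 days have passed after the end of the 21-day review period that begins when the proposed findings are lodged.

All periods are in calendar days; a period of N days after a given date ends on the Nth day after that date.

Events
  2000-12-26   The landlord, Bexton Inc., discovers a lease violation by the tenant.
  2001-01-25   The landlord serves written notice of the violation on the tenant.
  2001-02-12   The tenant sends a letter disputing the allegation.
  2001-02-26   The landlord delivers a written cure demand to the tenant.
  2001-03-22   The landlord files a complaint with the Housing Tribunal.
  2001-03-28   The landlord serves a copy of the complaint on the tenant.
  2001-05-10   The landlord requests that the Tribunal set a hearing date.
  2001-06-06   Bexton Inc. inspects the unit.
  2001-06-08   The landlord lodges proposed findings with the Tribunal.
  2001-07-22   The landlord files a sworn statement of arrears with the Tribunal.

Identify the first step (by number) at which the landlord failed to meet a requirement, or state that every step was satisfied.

Step 6

Step 1 — counting 79 days from 2000-12-26 (when the violation is discovered) gives a deadline of 2001-03-15; done 2001-01-25 — timely.
Step 2 — 21 and 35 days from 2001-02-04 (end of the 10-day response period, which began when the written notice is served on 2001-01-25) are 2001-02-25 and 2001-03-11 respectively; 2001-02-26 falls inside that range.
Step 3 — 14 and 27 days from 2001-02-26 (when the cure demand is delivered) are 2001-03-12 and 2001-03-25 respectively; 2001-03-22 falls inside that range.
Step 4 — 5 and 19 days from 2001-03-22 (when the complaint is filed) are 2001-03-27 and 2001-04-10 respectively; done 2001-03-28 — within the window.
Step 5 — counting 51 days from 2001-03-28 (when the complaint is served) gives a deadline of 2001-05-18; completed 2001-05-10, before the deadline.
Step 6 — 6 and 121 days from 2001-01-25 (when the written notice is served) are 2001-01-31 and 2001-05-26 respectively; 2001-06-08 is 13 days past the end of the window.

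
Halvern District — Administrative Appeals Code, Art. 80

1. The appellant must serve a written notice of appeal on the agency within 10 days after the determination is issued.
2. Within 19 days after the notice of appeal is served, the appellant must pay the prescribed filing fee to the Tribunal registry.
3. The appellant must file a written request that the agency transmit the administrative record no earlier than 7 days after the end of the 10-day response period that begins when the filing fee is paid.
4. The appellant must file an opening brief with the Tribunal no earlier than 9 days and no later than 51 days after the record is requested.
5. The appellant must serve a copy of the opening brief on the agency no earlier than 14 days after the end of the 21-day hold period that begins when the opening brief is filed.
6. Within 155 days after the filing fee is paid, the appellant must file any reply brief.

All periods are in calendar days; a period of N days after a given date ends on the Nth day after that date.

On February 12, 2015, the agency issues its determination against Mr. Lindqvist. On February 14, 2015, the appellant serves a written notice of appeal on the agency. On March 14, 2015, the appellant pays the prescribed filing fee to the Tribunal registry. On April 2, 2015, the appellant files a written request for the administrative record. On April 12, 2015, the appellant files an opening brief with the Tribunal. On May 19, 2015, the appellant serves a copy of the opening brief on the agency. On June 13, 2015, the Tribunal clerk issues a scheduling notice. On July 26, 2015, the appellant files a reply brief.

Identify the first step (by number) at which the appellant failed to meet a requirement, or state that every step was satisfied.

Step 2

Step 1: 10 days after February 12, 2015 (when the determination is issued) is February 22, 2015; completed February 14, 2015, before the deadline.
Step 2: 19 days after February 14, 2015 (when the notice of appeal is served) is March 5, 2015; not done until March 14, 2015, 9 days after the deadline.
No need to go further; step 2 was not satisfied.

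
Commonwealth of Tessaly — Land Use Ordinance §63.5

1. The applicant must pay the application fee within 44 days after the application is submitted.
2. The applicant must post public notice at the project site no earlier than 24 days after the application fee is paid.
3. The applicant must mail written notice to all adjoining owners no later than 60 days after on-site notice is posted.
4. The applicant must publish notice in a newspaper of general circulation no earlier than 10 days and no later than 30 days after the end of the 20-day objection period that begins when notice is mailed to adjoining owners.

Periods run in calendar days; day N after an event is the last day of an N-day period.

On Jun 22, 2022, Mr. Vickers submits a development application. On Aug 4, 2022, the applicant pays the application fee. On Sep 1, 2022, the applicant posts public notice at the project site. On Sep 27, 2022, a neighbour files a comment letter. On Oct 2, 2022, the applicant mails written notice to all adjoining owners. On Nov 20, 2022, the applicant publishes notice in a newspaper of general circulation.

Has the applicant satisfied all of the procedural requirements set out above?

Yes

Step 1 — counting 44 days from Jun 22, 2022 (when the application is submitted) gives a deadline of Aug 5, 2022; completed Aug 4, 2022, before the deadline.
Step 2 — must wait 24 days from Aug 4, 2022 (when the application fee is paid), so not before Aug 28, 2022; Sep 1, 2022 is on or after that date.
Step 3 — counting 60 days from Sep 1, 2022 (when on-site notice is posted) gives a deadline of Oct 31, 2022; Oct 2, 2022 is within that limit.
Step 4 — 10 and 30 days from Oct 22, 2022 (end of the 20-day objection period, which began when notice is mailed to adjoining owners on Oct 2, 2022) are Nov 1, 2022 and Nov 21, 2022 respectively; done Nov 20, 2022 — within the window.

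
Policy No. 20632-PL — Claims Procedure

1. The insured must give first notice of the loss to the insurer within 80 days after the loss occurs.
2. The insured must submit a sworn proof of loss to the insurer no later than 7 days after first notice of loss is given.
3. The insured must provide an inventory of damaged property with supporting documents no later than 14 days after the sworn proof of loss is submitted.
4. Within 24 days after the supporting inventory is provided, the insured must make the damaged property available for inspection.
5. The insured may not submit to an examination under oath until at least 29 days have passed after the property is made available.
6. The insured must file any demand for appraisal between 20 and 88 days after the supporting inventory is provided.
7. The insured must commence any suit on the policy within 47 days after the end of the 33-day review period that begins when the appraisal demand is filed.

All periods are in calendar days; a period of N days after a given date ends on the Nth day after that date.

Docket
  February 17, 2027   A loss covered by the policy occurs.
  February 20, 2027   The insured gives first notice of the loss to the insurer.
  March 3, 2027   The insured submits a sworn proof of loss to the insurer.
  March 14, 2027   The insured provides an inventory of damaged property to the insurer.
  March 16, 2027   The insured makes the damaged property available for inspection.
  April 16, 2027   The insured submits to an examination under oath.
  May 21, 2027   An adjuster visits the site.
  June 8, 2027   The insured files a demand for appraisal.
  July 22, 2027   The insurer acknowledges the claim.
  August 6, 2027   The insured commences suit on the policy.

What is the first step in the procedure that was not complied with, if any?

Step 2

(1) due by February 17, 2027 + 80 days = May 8, 2027; February 20, 2027 is within that limit.
(2) due by February 20, 2027 + 7 days = February 27, 2027; March 3, 2027 misses that deadline by 4 days.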